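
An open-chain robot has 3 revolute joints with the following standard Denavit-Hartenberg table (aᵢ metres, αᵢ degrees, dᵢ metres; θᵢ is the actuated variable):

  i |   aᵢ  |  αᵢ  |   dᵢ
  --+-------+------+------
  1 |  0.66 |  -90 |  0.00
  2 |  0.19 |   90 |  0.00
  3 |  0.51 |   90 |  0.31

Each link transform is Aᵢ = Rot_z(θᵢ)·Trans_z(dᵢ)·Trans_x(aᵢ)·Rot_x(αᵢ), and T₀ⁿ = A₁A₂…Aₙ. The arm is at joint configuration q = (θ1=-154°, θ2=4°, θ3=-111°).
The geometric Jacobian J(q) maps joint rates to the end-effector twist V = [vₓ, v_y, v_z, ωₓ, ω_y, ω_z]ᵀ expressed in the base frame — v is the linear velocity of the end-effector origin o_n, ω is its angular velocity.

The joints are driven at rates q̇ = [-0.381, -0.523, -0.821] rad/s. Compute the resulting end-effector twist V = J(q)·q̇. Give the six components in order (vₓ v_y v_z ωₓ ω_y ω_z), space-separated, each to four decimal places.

0.6094 0.4223 0.0424 -0.1778 0.4952 -1.2000

o_n = [-0.8278, 0.1260, 0.3087]
J₁: ẑ×o_n = [-0.1260, -0.8278, 0.0000], ω = ẑ
J2: z=[0.4384, -0.8988, 0.0000] o=[-0.5932, -0.2893, 0.0000] → [-0.2775, -0.1353, -0.0288, 0.4384, -0.8988, 0.0000]
J3: z=[-0.0627, -0.0306, 0.9976] o=[-0.7636, -0.3724, -0.0133] → [-0.5070, -0.0439, -0.0332, -0.0627, -0.0306, 0.9976]
V = J·q̇ = [0.6094, 0.4223, 0.0424, -0.1778, 0.4952, -1.2000]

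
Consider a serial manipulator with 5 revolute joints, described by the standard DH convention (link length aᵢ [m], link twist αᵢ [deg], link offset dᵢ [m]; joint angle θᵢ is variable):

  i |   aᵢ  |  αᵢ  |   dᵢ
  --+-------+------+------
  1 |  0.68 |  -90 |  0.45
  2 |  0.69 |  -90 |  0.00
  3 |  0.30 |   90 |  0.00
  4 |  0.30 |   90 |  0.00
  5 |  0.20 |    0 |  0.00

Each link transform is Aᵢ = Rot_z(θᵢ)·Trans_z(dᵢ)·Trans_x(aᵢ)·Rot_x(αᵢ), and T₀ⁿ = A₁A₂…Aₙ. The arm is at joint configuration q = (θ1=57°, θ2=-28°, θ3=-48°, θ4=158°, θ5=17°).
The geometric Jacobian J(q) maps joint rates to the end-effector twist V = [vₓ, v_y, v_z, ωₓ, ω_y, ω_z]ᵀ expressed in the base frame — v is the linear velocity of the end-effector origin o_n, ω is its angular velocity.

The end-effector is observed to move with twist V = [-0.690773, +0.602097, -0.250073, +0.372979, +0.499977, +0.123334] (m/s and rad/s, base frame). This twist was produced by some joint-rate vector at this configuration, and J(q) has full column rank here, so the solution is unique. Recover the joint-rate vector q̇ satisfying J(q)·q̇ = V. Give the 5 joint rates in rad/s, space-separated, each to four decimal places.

0.5980 0.1660 0.5500 -0.3810 0.1740

o_n = [0.7424, 1.0029, 0.5422]
J₁: ẑ×o_n = [-1.0029, 0.7424, 0.0000], ω = ẑ
J2: z=[-0.8387, 0.5446, 0.0000] o=[0.3704, 0.5703, 0.4500] → [0.0502, 0.0773, -0.5654, -0.8387, 0.5446, 0.0000]
J3: z=[0.2557, 0.3937, -0.8829] o=[0.7022, 1.0812, 0.7739] → [-0.1605, 0.0237, -0.0359, 0.2557, 0.3937, -0.8829]
J4: z=[-0.9185, -0.1859, -0.3489] o=[0.6117, 1.3513, 0.8682] → [-0.0610, -0.3450, 0.3444, -0.9185, -0.1859, -0.3489]
J5: z=[0.1241, 0.7023, -0.7010] o=[0.7243, 1.1452, 0.6816] → [-0.1976, 0.0046, -0.0304, 0.1241, 0.7023, -0.7010]
q̇ = J⁺·V = [0.5980, 0.1660, 0.5500, -0.3810, 0.1740]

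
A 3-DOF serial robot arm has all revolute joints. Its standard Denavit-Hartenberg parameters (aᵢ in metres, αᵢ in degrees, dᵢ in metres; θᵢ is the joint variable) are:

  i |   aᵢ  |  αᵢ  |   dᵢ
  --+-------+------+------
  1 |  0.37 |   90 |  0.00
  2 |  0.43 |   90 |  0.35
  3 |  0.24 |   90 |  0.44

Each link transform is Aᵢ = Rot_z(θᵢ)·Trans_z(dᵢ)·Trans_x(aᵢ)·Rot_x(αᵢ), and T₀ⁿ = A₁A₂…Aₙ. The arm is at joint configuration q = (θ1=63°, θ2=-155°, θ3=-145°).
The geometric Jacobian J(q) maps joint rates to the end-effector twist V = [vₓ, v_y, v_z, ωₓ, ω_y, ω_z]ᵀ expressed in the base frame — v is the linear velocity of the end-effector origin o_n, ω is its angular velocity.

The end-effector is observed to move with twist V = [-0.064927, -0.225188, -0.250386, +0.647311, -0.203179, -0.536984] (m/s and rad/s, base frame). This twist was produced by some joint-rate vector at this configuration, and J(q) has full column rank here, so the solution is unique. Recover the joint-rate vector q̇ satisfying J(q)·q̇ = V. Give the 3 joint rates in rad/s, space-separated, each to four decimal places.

o_n = [0.1767, -0.1209, 0.3001]
J₁: ẑ×o_n = [0.1209, 0.1767, -0.0000], ω = ẑ
J2: z=[0.8910, -0.4540, 0.0000] o=[0.1680, 0.3297, 0.0000] → [-0.1363, -0.2674, -0.3975, 0.8910, -0.4540, 0.0000]
J3: z=[-0.1919, -0.3766, 0.9063] o=[0.3029, -0.1765, -0.1817] → [-0.2318, -0.0219, -0.0582, -0.1919, -0.3766, 0.9063]
q̇ = J⁺·V = [-0.2950, 0.6690, -0.2670]

-0.2950 0.6690 -0.2670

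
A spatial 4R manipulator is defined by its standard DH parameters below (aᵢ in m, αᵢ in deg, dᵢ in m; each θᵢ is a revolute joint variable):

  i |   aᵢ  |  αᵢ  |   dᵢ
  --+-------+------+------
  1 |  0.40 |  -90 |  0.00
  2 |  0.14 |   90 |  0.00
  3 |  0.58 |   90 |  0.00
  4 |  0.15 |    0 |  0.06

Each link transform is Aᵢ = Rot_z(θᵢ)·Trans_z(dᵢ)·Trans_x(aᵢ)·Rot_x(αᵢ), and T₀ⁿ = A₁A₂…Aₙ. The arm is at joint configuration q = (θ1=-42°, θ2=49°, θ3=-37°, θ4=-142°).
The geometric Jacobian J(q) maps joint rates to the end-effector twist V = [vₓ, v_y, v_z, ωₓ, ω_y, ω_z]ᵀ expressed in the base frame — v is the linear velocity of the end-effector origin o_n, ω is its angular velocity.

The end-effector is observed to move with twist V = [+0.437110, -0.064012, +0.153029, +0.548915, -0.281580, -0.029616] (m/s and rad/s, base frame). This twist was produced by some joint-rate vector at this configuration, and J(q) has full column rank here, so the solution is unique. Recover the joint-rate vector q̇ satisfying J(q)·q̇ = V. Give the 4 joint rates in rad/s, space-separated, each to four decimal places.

0.1290 -0.5200 0.3460 -0.8490

o_n = [0.2579, -0.6707, -0.4173]
J₁: ẑ×o_n = [0.6707, 0.2579, -0.0000], ω = ẑ
J2: z=[0.6691, 0.7431, 0.0000] o=[0.2973, -0.2677, 0.0000] → [-0.3101, 0.2793, -0.2404, 0.6691, 0.7431, 0.0000]
J3: z=[0.5609, -0.5050, 0.6561] o=[0.3655, -0.3291, -0.1057] → [0.3815, 0.1042, -0.2459, 0.5609, -0.5050, 0.6561]
J4: z=[-0.8278, -0.3293, 0.4542] o=[0.3578, -0.7919, -0.4552] → [-0.0675, -0.0140, -0.1332, -0.8278, -0.3293, 0.4542]
q̇ = J⁺·V = [0.1290, -0.5200, 0.3460, -0.8490]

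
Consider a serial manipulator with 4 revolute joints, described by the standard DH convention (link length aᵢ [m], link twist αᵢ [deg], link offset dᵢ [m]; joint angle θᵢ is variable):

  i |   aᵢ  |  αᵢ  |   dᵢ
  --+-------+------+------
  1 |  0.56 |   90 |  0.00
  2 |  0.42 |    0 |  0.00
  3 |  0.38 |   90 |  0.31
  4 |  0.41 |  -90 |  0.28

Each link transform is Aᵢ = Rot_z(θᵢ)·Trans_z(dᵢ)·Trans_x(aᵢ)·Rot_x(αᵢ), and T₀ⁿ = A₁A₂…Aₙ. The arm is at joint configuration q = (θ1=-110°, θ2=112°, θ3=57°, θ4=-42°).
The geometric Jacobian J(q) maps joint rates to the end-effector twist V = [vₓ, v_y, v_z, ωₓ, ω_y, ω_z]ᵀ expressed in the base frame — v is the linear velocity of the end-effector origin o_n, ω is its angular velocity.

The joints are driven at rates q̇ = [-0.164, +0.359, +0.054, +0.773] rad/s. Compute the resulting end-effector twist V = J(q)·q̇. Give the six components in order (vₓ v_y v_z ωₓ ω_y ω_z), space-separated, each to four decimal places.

o_n = [0.0404, 0.2152, 0.7949]
J₁: ẑ×o_n = [-0.2152, 0.0404, 0.0000], ω = ẑ
J2: z=[-0.9397, 0.3420, 0.0000] o=[-0.1915, -0.5262, 0.0000] → [0.2719, 0.7470, -0.7760, -0.9397, 0.3420, 0.0000]
J3: z=[-0.9397, 0.3420, 0.0000] o=[-0.1377, -0.3784, 0.3894] → [0.1387, 0.3810, -0.6187, -0.9397, 0.3420, 0.0000]
J4: z=[-0.0653, -0.1793, 0.9816] o=[-0.3014, 0.0782, 0.4619] → [-0.1942, 0.3573, 0.0523, -0.0653, -0.1793, 0.9816]
V = J·q̇ = [-0.0097, 0.5583, -0.2715, -0.4385, 0.0027, 0.5948]

-0.0097 0.5583 -0.2715 -0.4385 0.0027 0.5948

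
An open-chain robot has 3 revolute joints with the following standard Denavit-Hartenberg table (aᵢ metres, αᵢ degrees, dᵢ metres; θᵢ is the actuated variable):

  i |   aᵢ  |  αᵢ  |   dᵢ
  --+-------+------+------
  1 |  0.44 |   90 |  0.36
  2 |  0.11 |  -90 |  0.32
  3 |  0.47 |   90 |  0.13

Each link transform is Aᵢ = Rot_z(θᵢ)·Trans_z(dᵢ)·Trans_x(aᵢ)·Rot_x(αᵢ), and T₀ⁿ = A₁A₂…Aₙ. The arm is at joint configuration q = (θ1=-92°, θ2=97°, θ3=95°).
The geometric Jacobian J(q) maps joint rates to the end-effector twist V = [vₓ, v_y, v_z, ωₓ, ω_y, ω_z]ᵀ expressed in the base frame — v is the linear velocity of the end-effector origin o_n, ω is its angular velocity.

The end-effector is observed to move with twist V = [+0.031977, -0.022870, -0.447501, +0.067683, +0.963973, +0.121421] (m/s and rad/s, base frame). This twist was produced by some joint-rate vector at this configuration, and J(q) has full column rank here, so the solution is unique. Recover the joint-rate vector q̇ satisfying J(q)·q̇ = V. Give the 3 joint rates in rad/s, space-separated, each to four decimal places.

0.2400 -0.0340 0.9730

o_n = [0.1376, -0.3075, 0.4127]
J₁: ẑ×o_n = [0.3075, 0.1376, -0.0000], ω = ẑ
J2: z=[-0.9994, 0.0349, 0.0000] o=[-0.0154, -0.4397, 0.3600] → [0.0018, 0.0526, -0.1374, -0.9994, 0.0349, 0.0000]
J3: z=[0.0346, 0.9919, -0.1219] o=[-0.3347, -0.4152, 0.4692] → [-0.0429, -0.0556, -0.4647, 0.0346, 0.9919, -0.1219]
q̇ = J⁺·V = [0.2400, -0.0340, 0.9730]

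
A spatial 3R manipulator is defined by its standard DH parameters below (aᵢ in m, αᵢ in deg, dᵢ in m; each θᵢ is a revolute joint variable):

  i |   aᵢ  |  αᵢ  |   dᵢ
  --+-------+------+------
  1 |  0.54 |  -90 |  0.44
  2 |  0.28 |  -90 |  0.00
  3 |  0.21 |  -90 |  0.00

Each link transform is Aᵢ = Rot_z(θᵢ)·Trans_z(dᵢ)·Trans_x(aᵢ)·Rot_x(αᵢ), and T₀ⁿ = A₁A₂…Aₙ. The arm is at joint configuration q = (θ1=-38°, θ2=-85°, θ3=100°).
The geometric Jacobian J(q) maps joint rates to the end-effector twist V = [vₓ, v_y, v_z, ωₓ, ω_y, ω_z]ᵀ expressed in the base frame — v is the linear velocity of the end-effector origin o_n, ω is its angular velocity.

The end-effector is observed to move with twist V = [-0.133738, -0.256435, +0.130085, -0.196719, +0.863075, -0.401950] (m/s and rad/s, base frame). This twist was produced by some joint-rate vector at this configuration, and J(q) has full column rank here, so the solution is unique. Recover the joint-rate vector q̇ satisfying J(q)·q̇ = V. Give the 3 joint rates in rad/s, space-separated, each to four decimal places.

o_n = [0.3149, -0.5085, 0.6826]
J₁: ẑ×o_n = [0.5085, 0.3149, -0.0000], ω = ẑ
J2: z=[0.6157, 0.7880, 0.0000] o=[0.4255, -0.3325, 0.4400] → [0.1912, -0.1494, -0.0212, 0.6157, 0.7880, 0.0000]
J3: z=[0.7850, -0.6133, -0.0872] o=[0.4448, -0.3475, 0.7189] → [0.0082, 0.0398, -0.2060, 0.7850, -0.6133, -0.0872]
q̇ = J⁺·V = [-0.4620, 0.5590, -0.6890]

-0.4620 0.5590 -0.6890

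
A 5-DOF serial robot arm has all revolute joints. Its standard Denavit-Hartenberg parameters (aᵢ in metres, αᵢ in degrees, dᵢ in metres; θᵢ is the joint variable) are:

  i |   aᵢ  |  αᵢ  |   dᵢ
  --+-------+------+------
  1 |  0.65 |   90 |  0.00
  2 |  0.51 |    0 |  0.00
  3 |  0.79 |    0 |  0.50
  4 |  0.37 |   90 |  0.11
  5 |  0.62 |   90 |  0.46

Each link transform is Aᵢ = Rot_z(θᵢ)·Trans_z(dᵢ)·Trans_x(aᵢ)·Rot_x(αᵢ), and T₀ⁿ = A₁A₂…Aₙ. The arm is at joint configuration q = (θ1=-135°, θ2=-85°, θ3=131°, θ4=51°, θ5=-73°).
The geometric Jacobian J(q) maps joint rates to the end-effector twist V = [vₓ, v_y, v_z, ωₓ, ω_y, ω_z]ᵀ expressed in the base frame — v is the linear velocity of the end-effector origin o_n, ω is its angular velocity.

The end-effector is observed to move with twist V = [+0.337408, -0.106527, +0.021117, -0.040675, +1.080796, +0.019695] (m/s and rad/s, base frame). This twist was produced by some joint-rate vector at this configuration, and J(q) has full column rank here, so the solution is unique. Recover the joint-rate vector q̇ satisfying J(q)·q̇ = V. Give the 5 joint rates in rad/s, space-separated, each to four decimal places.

0.1100 0.7460 -0.5360 0.5830 -0.7410

o_n = [-1.1665, -1.1423, 0.6634]
J₁: ẑ×o_n = [1.1423, -1.1665, 0.0000], ω = ẑ
J2: z=[-0.7071, 0.7071, 0.0000] o=[-0.4596, -0.4596, 0.0000] → [0.4691, 0.4691, 0.9826, -0.7071, 0.7071, 0.0000]
J3: z=[-0.7071, 0.7071, 0.0000] o=[-0.4910, -0.4910, -0.5081] → [0.8284, 0.8284, 0.9382, -0.7071, 0.7071, 0.0000]
J4: z=[-0.7071, 0.7071, 0.0000] o=[-1.2326, -0.5255, 0.0602] → [0.4265, 0.4265, 0.3894, -0.7071, 0.7071, 0.0000]
J5: z=[-0.7018, -0.7018, 0.1219] o=[-1.2785, -0.4159, 0.4275] → [-0.0771, 0.1793, 0.5885, -0.7018, -0.7018, 0.1219]
q̇ = J⁺·V = [0.1100, 0.7460, -0.5360, 0.5830, -0.7410]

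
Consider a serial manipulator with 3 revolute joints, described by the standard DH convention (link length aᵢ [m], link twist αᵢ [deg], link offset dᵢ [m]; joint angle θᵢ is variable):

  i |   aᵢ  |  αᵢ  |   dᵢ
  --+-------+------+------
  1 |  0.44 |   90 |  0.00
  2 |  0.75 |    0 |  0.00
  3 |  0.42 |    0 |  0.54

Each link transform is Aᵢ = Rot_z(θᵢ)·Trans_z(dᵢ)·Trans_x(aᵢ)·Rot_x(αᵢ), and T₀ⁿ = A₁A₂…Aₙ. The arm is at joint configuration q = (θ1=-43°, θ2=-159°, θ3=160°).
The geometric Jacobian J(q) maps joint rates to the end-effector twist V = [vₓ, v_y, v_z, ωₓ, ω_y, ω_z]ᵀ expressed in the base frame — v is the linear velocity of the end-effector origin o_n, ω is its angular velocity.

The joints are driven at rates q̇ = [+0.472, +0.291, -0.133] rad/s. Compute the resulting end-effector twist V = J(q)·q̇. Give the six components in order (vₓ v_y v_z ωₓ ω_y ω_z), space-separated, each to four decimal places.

o_n = [-0.2514, -0.5039, -0.2614]
J₁: ẑ×o_n = [0.5039, -0.2514, 0.0000], ω = ẑ
J2: z=[-0.6820, -0.7314, 0.0000] o=[0.3218, -0.3001, 0.0000] → [0.1912, -0.1783, -0.2802, -0.6820, -0.7314, 0.0000]
J3: z=[-0.6820, -0.7314, 0.0000] o=[-0.1903, 0.1774, -0.2688] → [-0.0054, 0.0050, 0.4199, -0.6820, -0.7314, 0.0000]
V = J·q̇ = [0.2942, -0.1712, -0.1374, -0.1078, -0.1156, 0.4720]

0.2942 -0.1712 -0.1374 -0.1078 -0.1156 0.4720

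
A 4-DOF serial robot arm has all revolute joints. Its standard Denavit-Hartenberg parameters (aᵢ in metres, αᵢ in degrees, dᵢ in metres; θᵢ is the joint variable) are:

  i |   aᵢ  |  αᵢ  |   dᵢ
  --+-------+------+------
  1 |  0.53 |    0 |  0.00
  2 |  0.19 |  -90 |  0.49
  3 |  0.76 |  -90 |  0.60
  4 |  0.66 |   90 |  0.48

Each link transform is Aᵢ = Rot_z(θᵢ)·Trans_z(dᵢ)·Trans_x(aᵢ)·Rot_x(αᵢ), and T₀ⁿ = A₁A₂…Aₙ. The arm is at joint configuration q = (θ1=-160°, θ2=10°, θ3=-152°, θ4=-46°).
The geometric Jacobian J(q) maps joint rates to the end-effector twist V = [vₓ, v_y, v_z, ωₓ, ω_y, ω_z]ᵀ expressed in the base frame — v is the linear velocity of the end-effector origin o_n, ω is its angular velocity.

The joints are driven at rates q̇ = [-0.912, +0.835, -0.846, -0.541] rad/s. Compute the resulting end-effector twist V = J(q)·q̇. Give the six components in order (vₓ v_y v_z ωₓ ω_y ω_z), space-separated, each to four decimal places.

o_n = [0.6114, -0.7818, 1.4859]
J₁: ẑ×o_n = [0.7818, 0.6114, -0.0000], ω = ẑ
J2: z=[0.0000, 0.0000, 1.0000] o=[-0.4980, -0.1813, 0.0000] → [0.6005, 1.1094, -0.0000, 0.0000, 0.0000, 1.0000]
J3: z=[0.5000, -0.8660, 0.0000] o=[-0.6626, -0.2763, 0.4900] → [-0.8624, -0.4979, 0.8505, 0.5000, -0.8660, 0.0000]
J4: z=[-0.4066, -0.2347, 0.8829] o=[0.2186, -0.4604, 0.8468] → [0.1338, 0.6066, 0.2229, -0.4066, -0.2347, 0.8829]
V = J·q̇ = [0.4457, 0.4618, -0.8401, -0.2030, 0.8596, -0.5547]

0.4457 0.4618 -0.8401 -0.2030 0.8596 -0.5547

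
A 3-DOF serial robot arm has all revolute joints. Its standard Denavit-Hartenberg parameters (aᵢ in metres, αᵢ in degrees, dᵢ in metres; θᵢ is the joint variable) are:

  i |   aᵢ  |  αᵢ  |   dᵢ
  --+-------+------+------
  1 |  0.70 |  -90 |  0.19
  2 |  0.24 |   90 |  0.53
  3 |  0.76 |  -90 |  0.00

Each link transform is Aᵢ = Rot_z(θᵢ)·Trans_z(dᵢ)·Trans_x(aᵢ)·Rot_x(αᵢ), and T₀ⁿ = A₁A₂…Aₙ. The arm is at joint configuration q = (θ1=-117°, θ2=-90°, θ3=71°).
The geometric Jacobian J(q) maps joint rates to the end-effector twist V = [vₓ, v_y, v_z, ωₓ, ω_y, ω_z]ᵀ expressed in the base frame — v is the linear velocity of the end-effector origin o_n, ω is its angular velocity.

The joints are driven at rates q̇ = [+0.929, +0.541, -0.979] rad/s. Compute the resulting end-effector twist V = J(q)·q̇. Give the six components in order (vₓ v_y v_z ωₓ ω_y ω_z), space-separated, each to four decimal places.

0.7705 0.6133 0.7035 0.0376 -1.1179 0.9290

o_n = [0.7947, -1.1906, 0.6774]
J₁: ẑ×o_n = [1.1906, 0.7947, -0.0000], ω = ẑ
J2: z=[0.8910, -0.4540, 0.0000] o=[-0.3178, -0.6237, 0.1900] → [-0.2213, -0.4343, -0.0000, 0.8910, -0.4540, 0.0000]
J3: z=[0.4540, 0.8910, 0.0000] o=[0.1544, -0.8643, 0.4300] → [0.2205, -0.1123, -0.7186, 0.4540, 0.8910, 0.0000]
V = J·q̇ = [0.7705, 0.6133, 0.7035, 0.0376, -1.1179, 0.9290]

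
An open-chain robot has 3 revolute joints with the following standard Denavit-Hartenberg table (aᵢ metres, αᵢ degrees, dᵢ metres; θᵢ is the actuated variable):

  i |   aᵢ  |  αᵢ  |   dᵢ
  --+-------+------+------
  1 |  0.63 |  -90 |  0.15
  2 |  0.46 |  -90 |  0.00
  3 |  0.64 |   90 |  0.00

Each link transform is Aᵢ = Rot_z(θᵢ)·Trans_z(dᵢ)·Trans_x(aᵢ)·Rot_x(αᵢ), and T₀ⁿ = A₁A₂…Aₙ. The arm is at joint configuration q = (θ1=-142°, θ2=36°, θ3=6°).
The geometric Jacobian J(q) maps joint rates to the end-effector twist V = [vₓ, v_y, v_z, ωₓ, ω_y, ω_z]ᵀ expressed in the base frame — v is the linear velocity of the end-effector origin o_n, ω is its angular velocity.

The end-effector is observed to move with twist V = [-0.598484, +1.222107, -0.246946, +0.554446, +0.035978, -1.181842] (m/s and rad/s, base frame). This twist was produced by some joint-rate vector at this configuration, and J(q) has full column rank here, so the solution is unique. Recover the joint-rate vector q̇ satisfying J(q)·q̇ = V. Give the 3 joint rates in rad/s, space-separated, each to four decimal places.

-0.5500 0.3130 0.7810

o_n = [-1.2367, -0.8813, -0.4945]
J₁: ẑ×o_n = [0.8813, -1.2367, 0.0000], ω = ẑ
J2: z=[0.6157, -0.7880, 0.0000] o=[-0.4964, -0.3879, 0.1500] → [0.5079, 0.3968, -0.8871, 0.6157, -0.7880, 0.0000]
J3: z=[0.4632, 0.3619, -0.8090] o=[-0.7897, -0.6170, -0.1204] → [-0.3492, 0.5349, 0.0393, 0.4632, 0.3619, -0.8090]
q̇ = J⁺·V = [-0.5500, 0.3130, 0.7810]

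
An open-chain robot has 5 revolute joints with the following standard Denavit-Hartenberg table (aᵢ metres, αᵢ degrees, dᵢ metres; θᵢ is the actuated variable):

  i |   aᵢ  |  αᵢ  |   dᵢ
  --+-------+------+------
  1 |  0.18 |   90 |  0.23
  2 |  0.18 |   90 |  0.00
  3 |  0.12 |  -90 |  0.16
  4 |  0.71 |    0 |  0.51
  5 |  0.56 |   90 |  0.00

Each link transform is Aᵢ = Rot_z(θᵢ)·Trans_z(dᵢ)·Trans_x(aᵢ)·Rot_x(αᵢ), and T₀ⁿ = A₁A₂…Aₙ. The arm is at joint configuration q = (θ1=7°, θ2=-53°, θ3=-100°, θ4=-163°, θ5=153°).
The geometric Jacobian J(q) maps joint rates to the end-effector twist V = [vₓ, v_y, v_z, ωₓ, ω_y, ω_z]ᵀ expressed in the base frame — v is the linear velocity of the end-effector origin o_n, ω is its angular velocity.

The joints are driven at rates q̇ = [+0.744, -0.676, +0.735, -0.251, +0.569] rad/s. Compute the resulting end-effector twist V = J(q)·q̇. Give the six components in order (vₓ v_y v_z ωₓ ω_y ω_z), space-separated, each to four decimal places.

o_n = [0.2086, 0.1074, -0.5956]
J₁: ẑ×o_n = [-0.1074, 0.2086, 0.0000], ω = ẑ
J2: z=[0.1219, -0.9925, 0.0000] o=[0.1787, 0.0219, 0.2300] → [0.8195, 0.1006, 0.0401, 0.1219, -0.9925, 0.0000]
J3: z=[-0.7927, -0.0973, -0.6018] o=[0.2862, 0.0351, 0.0862] → [0.1099, -0.4938, -0.0648, -0.7927, -0.0973, -0.6018]
J4: z=[0.5671, 0.2446, -0.7865] o=[0.1325, 0.1353, 0.0066] → [-0.1693, 0.2817, -0.0344, 0.5671, 0.2446, -0.7865]
J5: z=[0.5671, 0.2446, -0.7865] o=[0.4091, -0.4152, -0.6136] → [0.4154, 0.1475, 0.3454, 0.5671, 0.2446, -0.7865]
V = J·q̇ = [-0.2743, -0.2626, 0.1304, -0.4847, 0.6772, 0.0516]

-0.2743 -0.2626 0.1304 -0.4847 0.6772 0.0516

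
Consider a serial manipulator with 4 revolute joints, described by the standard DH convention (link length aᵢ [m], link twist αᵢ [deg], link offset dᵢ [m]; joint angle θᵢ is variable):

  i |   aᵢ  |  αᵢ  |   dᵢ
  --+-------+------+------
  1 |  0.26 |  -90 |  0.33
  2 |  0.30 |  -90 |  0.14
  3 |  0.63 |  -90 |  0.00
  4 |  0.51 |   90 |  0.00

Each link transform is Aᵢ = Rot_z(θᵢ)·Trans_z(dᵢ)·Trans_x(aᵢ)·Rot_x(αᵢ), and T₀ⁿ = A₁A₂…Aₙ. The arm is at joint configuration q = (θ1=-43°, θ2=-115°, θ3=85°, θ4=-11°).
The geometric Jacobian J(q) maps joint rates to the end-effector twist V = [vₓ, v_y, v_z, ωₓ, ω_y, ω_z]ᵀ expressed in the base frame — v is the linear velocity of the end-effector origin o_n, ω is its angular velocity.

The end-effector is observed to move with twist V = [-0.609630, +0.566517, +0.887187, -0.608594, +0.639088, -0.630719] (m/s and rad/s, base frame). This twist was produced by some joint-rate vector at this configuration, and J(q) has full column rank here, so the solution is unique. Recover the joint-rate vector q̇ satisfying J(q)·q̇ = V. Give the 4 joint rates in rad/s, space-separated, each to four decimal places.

o_n = [-0.5412, -0.8440, 0.7323]
J₁: ẑ×o_n = [0.8440, -0.5412, 0.0000], ω = ẑ
J2: z=[0.6820, 0.7314, 0.0000] o=[0.1902, -0.1773, 0.3300] → [0.2942, -0.2744, 0.0802, 0.6820, 0.7314, 0.0000]
J3: z=[0.6628, -0.6181, 0.4226] o=[0.1929, 0.0115, 0.6019] → [0.2809, -0.3967, -1.0208, 0.6628, -0.6181, 0.4226]
J4: z=[0.2485, -0.3509, -0.9029] o=[-0.2521, -0.4316, 0.6517] → [-0.4006, 0.2410, -0.2039, 0.2485, -0.3509, -0.9029]
q̇ = J⁺·V = [-0.6530, 0.0180, -0.7890, -0.3940]

-0.6530 0.0180 -0.7890 -0.3940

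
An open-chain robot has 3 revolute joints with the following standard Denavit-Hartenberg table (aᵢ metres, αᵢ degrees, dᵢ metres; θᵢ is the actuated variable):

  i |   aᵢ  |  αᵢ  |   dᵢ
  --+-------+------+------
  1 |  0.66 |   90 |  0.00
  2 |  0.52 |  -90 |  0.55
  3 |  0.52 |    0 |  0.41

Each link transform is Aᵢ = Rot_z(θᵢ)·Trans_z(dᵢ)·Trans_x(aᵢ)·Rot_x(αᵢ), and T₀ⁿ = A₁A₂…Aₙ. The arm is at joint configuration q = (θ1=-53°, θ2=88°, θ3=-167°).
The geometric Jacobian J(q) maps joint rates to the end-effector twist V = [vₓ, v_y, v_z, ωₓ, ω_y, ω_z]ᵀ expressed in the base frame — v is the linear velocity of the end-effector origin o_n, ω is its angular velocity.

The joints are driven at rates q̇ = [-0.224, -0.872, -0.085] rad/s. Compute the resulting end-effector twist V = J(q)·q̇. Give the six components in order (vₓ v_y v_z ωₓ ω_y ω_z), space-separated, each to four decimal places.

o_n = [-0.3818, -0.6016, 0.0276]
J₁: ẑ×o_n = [0.6016, -0.3818, 0.0000], ω = ẑ
J2: z=[-0.7986, -0.6018, 0.0000] o=[0.3972, -0.5271, 0.0000] → [-0.0166, 0.0221, -0.4093, -0.7986, -0.6018, 0.0000]
J3: z=[-0.6014, 0.7981, 0.0349] o=[-0.0311, -0.8726, 0.5197] → [-0.4022, -0.3082, 0.1169, -0.6014, 0.7981, 0.0349]
V = J·q̇ = [-0.0861, 0.0925, 0.3470, 0.7475, 0.4569, -0.2270]

-0.0861 0.0925 0.3470 0.7475 0.4569 -0.2270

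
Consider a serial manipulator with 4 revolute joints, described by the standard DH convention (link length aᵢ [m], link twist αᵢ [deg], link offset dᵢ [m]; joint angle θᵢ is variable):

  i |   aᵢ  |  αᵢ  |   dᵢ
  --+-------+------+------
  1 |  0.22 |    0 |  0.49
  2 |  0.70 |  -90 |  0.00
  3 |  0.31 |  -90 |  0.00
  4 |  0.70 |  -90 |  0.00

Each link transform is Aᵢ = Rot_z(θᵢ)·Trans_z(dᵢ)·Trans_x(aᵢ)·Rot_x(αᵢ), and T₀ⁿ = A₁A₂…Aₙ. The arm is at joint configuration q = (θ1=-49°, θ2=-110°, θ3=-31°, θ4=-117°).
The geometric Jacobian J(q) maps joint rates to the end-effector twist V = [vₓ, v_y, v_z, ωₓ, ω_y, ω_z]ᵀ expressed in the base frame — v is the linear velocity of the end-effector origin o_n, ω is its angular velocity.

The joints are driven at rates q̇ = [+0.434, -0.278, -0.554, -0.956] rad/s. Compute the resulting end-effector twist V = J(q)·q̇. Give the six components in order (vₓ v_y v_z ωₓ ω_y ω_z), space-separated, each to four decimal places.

0.5679 0.4625 -0.3108 0.2611 0.6937 0.9755

o_n = [-0.2794, -0.9968, 0.4860]
J₁: ẑ×o_n = [0.9968, -0.2794, 0.0000], ω = ẑ
J2: z=[0.0000, 0.0000, 1.0000] o=[0.1443, -0.1660, 0.4900] → [0.8307, -0.4238, 0.0000, 0.0000, 0.0000, 1.0000]
J3: z=[0.3584, -0.9336, 0.0000] o=[-0.5092, -0.4169, 0.4900] → [0.0037, 0.0014, 0.0067, 0.3584, -0.9336, 0.0000]
J4: z=[-0.4808, -0.1846, -0.8572] o=[-0.7572, -0.5121, 0.6497] → [-0.3852, -0.4883, 0.3212, -0.4808, -0.1846, -0.8572]
V = J·q̇ = [0.5679, 0.4625, -0.3108, 0.2611, 0.6937, 0.9755]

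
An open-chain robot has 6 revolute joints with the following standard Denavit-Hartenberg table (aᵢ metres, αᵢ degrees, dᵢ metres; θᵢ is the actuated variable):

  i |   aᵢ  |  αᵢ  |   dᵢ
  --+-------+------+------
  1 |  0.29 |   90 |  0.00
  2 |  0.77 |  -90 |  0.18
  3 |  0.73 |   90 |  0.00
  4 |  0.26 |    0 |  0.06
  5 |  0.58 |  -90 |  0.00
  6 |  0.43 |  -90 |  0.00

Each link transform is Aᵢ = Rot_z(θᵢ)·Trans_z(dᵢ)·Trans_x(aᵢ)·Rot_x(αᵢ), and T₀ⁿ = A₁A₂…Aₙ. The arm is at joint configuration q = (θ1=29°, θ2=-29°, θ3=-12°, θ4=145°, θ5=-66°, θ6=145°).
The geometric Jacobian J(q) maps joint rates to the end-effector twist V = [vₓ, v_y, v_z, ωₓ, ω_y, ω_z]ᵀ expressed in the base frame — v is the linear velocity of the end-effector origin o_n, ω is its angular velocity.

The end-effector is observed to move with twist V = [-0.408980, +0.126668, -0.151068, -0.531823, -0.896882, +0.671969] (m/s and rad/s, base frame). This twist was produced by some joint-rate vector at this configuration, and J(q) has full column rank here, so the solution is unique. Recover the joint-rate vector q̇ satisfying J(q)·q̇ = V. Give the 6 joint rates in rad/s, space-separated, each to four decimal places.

o_n = [1.5050, 0.7039, -0.3319]
J₁: ẑ×o_n = [-0.7039, 1.5050, 0.0000], ω = ẑ
J2: z=[0.4848, -0.8746, 0.0000] o=[0.2536, 0.1406, 0.0000] → [0.2903, 0.1609, 1.3676, 0.4848, -0.8746, 0.0000]
J3: z=[0.4240, 0.2350, 0.8746] o=[0.9299, 0.3097, -0.3733] → [-0.3351, 0.4854, 0.0320, 0.4240, 0.2350, 0.8746]
J4: z=[0.3152, -0.9437, 0.1008] o=[1.5497, 0.4797, -0.7195] → [-0.3883, -0.1267, 0.0285, 0.3152, -0.9437, 0.1008]
J5: z=[0.3152, -0.9437, 0.1008] o=[1.4510, 0.4085, -0.4820] → [-0.1714, -0.0419, 0.1440, 0.3152, -0.9437, 0.1008]
J6: z=[-0.7525, -0.1838, 0.6324] o=[1.7864, 0.5681, -0.0365] → [-0.0316, -0.4003, -0.1539, -0.7525, -0.1838, 0.6324]
q̇ = J⁺·V = [0.4530, -0.0830, -0.3900, 0.1780, 0.6040, 0.7610]

0.4530 -0.0830 -0.3900 0.1780 0.6040 0.7610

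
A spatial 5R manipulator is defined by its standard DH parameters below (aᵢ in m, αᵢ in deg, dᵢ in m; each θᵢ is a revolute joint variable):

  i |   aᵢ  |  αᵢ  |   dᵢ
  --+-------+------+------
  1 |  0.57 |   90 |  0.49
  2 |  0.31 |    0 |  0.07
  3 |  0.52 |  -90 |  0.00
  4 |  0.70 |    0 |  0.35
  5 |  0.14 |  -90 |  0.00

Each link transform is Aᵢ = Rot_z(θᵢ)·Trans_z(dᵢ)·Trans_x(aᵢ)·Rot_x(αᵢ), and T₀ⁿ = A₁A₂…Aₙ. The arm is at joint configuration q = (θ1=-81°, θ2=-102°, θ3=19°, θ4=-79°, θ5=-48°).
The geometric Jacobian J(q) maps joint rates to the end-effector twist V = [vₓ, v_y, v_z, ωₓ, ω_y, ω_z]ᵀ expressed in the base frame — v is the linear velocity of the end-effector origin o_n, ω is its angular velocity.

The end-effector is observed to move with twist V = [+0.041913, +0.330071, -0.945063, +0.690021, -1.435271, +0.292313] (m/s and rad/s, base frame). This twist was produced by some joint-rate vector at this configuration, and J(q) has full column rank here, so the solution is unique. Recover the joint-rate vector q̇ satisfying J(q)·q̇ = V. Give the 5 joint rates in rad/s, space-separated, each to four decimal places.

o_n = [-0.7140, -1.0469, -0.3356]
J₁: ẑ×o_n = [1.0469, -0.7140, 0.0000], ω = ẑ
J2: z=[-0.9877, -0.1564, 0.0000] o=[0.0892, -0.5630, 0.4900] → [0.1292, -0.8155, 0.3523, -0.9877, -0.1564, 0.0000]
J3: z=[-0.9877, -0.1564, 0.0000] o=[0.0099, -0.5103, 0.1868] → [0.0817, -0.5160, 0.4168, -0.9877, -0.1564, 0.0000]
J4: z=[0.1553, -0.9803, 0.1219] o=[0.0199, -0.5729, -0.3293] → [0.0639, -0.0885, -0.7930, 0.1553, -0.9803, 0.1219]
J5: z=[0.1553, -0.9803, 0.1219] o=[-0.6019, -1.0395, -0.4193] → [-0.0811, -0.0266, -0.1110, 0.1553, -0.9803, 0.1219]
q̇ = J⁺·V = [0.1050, -0.8960, 0.4390, 0.9410, 0.5960]

0.1050 -0.8960 0.4390 0.9410 0.5960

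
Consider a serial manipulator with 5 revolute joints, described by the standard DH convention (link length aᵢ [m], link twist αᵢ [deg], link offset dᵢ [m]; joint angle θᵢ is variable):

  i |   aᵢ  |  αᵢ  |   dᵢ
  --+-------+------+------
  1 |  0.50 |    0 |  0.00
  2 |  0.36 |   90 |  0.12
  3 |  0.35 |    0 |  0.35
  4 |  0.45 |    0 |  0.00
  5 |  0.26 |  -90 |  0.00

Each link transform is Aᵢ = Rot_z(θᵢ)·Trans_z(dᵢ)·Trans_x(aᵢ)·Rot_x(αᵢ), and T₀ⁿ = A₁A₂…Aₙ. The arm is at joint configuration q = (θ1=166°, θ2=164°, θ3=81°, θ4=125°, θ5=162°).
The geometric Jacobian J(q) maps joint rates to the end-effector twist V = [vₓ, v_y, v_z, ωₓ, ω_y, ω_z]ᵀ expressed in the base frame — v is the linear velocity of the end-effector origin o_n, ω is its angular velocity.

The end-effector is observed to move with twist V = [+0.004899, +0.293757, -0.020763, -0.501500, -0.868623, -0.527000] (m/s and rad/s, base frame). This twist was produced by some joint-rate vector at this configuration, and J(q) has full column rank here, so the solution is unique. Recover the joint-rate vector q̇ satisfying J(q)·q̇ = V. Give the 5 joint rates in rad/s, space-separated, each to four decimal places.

o_n = [-0.4283, -0.3160, 0.3046]
J₁: ẑ×o_n = [0.3160, -0.4283, 0.0000], ω = ẑ
J2: z=[0.0000, 0.0000, 1.0000] o=[-0.4851, 0.1210, 0.0000] → [0.4370, 0.0569, -0.0000, 0.0000, 0.0000, 1.0000]
J3: z=[-0.5000, -0.8660, 0.0000] o=[-0.1734, -0.0590, 0.1200] → [-0.1599, 0.0923, -0.0922, -0.5000, -0.8660, 0.0000]
J4: z=[-0.5000, -0.8660, 0.0000] o=[-0.3010, -0.3895, 0.4657] → [0.1395, -0.0805, -0.1470, -0.5000, -0.8660, 0.0000]
J5: z=[-0.5000, -0.8660, 0.0000] o=[-0.6512, -0.1873, 0.2684] → [-0.0313, 0.0181, 0.2575, -0.5000, -0.8660, 0.0000]
q̇ = J⁺·V = [-0.8280, 0.3010, -0.1760, 0.8420, 0.3370]

-0.8280 0.3010 -0.1760 0.8420 0.3370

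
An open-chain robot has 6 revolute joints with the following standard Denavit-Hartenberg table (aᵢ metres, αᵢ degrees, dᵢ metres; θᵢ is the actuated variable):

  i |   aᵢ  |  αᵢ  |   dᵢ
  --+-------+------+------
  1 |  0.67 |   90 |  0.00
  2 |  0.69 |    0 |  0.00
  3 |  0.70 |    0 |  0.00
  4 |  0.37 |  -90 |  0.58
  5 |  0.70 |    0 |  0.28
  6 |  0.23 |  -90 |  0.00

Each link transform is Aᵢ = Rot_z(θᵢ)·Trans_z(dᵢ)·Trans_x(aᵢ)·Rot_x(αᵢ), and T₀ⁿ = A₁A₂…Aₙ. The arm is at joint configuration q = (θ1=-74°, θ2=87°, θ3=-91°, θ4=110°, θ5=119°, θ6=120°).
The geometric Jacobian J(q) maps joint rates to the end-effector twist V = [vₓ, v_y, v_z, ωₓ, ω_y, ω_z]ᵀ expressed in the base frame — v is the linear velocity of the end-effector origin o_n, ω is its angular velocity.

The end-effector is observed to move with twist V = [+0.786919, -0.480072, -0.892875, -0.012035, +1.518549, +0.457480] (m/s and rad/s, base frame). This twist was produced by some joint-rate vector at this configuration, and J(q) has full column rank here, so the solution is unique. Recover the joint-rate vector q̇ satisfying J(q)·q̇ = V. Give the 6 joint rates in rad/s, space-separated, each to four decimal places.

0.8770 -0.9260 -0.3330 0.8520 0.6260 0.8960

o_n = [0.1611, -1.1600, 0.4786]
J₁: ẑ×o_n = [1.1600, 0.1611, -0.0000], ω = ẑ
J2: z=[-0.9613, -0.2756, 0.0000] o=[0.1847, -0.6440, 0.0000] → [-0.1319, 0.4601, 0.4895, -0.9613, -0.2756, 0.0000]
J3: z=[-0.9613, -0.2756, 0.0000] o=[0.1946, -0.6788, 0.6891] → [0.0580, -0.2023, 0.4533, -0.9613, -0.2756, 0.0000]
J4: z=[-0.9613, -0.2756, 0.0000] o=[0.3871, -1.3500, 0.6402] → [0.0445, -0.1553, -0.2449, -0.9613, -0.2756, 0.0000]
J5: z=[-0.2650, 0.9240, -0.2756] o=[-0.1985, -1.4118, 0.9959] → [-0.4086, -0.2362, -0.3990, -0.2650, 0.9240, -0.2756]
J6: z=[-0.2650, 0.9240, -0.2756] o=[0.3416, -1.0743, 0.5925] → [-0.1288, 0.0196, 0.1895, -0.2650, 0.9240, -0.2756]
q̇ = J⁺·V = [0.8770, -0.9260, -0.3330, 0.8520, 0.6260, 0.8960]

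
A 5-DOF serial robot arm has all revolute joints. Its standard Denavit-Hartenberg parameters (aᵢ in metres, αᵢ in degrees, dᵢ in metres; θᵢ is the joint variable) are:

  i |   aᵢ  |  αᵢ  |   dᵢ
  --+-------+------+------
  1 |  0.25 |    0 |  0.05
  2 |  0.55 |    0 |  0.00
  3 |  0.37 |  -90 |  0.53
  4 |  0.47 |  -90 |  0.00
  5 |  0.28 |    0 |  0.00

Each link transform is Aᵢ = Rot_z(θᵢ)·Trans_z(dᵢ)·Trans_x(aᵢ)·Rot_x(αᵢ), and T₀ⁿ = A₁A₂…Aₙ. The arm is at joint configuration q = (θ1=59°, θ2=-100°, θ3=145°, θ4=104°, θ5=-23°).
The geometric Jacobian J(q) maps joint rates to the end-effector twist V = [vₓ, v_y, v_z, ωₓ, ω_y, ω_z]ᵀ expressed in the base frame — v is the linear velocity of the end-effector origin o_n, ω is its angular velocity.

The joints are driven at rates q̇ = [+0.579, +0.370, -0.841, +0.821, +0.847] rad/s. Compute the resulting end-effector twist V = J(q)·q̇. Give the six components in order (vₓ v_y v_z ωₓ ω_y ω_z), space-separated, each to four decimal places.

o_n = [0.3908, 0.0152, -0.1261]
J₁: ẑ×o_n = [-0.0152, 0.3908, 0.0000], ω = ẑ
J2: z=[0.0000, 0.0000, 1.0000] o=[0.1288, 0.2143, 0.0500] → [0.1991, 0.2620, -0.0000, 0.0000, 0.0000, 1.0000]
J3: z=[0.0000, 0.0000, 1.0000] o=[0.5438, -0.1465, 0.0500] → [-0.1617, -0.1531, 0.0000, 0.0000, 0.0000, 1.0000]
J4: z=[-0.9703, -0.2419, 0.0000] o=[0.4543, 0.2125, 0.5800] → [0.1708, -0.6851, 0.1761, -0.9703, -0.2419, 0.0000]
J5: z=[0.2347, -0.9415, 0.2419] o=[0.4818, 0.1021, 0.1240] → [0.2565, 0.0367, -0.1062, 0.2347, -0.9415, 0.2419]
V = J·q̇ = [0.5584, -0.0795, 0.0546, -0.5978, -0.9960, 0.3129]

0.5584 -0.0795 0.0546 -0.5978 -0.9960 0.3129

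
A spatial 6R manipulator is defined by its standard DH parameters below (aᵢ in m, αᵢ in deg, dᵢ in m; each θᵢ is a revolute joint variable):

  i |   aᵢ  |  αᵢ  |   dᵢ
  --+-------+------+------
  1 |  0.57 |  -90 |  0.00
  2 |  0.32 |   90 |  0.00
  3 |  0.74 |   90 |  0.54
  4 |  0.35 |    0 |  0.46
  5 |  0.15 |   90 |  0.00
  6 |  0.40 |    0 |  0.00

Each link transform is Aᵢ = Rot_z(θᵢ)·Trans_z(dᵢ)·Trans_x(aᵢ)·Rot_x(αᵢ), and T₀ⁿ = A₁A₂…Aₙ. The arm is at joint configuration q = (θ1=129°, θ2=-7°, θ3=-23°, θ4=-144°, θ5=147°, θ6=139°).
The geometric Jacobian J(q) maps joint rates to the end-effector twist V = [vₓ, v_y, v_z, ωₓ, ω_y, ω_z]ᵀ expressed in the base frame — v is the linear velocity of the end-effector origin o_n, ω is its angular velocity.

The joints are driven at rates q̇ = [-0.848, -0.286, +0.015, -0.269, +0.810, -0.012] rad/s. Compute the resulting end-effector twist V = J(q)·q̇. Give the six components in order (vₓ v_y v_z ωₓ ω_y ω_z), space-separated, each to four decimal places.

o_n = [0.0767, 1.1514, 0.3627]
J₁: ẑ×o_n = [-1.1514, 0.0767, 0.0000], ω = ẑ
J2: z=[-0.7771, -0.6293, 0.0000] o=[-0.3587, 0.4430, 0.0000] → [-0.2283, 0.2819, -0.2765, -0.7771, -0.6293, 0.0000]
J3: z=[0.0767, -0.0947, 0.9925] o=[-0.5586, 0.6898, 0.0390] → [-0.4888, 0.6058, 0.0956, 0.0767, -0.0947, 0.9925]
J4: z=[0.9594, 0.2779, -0.0476] o=[-0.7180, 1.3461, 0.6580] → [-0.0913, 0.2454, -0.4076, 0.9594, 0.2779, -0.0476]
J5: z=[0.9594, 0.2779, -0.0476] o=[-0.2156, 1.2227, 0.4001] → [-0.0138, 0.0220, -0.1497, 0.9594, 0.2779, -0.0476]
J6: z=[-0.0908, 0.1446, -0.9853] o=[-0.2556, 1.3651, 0.4247] → [-0.2196, -0.3331, -0.0287, -0.0908, 0.1446, -0.9853]
V = J·q̇ = [1.0504, -0.1809, 0.0693, 0.7436, 0.3272, -0.8470]

1.0504 -0.1809 0.0693 0.7436 0.3272 -0.8470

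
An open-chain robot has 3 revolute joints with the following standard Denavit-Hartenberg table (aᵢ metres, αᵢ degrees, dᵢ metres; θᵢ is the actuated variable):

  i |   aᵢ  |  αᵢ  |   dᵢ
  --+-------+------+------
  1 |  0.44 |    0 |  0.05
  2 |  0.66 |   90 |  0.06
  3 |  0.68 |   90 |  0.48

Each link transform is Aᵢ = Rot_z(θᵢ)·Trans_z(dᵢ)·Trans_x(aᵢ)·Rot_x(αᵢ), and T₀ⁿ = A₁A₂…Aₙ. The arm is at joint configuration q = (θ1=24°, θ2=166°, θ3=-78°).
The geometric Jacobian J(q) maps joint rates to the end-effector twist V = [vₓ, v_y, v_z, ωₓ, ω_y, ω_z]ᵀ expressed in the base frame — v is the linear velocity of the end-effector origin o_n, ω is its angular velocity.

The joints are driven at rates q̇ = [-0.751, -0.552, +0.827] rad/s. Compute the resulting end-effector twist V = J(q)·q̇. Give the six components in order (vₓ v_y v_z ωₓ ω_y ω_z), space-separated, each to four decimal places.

o_n = [-0.4706, 0.5125, -0.5551]
J₁: ẑ×o_n = [-0.5125, -0.4706, 0.0000], ω = ẑ
J2: z=[0.0000, 0.0000, 1.0000] o=[0.4020, 0.1790, 0.0500] → [-0.3335, -0.8726, 0.0000, 0.0000, 0.0000, 1.0000]
J3: z=[-0.1736, 0.9848, 0.0000] o=[-0.2480, 0.0644, 0.1100] → [-0.6550, -0.1155, 0.1414, -0.1736, 0.9848, 0.0000]
V = J·q̇ = [0.0273, 0.7396, 0.1169, -0.1436, 0.8144, -1.3030]

0.0273 0.7396 0.1169 -0.1436 0.8144 -1.3030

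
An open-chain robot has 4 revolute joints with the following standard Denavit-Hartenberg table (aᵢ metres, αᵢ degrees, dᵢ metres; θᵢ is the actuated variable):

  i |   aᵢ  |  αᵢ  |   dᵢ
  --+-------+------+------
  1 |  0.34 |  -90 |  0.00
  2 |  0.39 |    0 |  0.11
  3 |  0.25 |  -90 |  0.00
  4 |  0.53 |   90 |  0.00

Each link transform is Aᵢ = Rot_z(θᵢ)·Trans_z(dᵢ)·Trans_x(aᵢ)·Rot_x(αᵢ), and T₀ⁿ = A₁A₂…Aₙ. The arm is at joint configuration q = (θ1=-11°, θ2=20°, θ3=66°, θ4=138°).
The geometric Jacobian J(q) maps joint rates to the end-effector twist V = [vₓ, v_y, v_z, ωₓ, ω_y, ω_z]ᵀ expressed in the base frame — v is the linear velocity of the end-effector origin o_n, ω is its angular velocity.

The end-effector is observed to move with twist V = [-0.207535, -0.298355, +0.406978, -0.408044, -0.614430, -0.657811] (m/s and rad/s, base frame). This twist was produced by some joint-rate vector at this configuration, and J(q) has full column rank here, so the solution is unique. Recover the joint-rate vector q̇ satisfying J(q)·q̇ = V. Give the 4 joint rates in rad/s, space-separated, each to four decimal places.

-0.6380 -0.8550 0.1740 0.2840

o_n = [0.6370, -0.3730, 0.0101]
J₁: ẑ×o_n = [0.3730, 0.6370, -0.0000], ω = ẑ
J2: z=[0.1908, 0.9816, 0.0000] o=[0.3338, -0.0649, 0.0000] → [0.0099, -0.0019, -0.3564, 0.1908, 0.9816, 0.0000]
J3: z=[0.1908, 0.9816, 0.0000] o=[0.7145, -0.0268, -0.1334] → [0.1409, -0.0274, 0.0100, 0.1908, 0.9816, 0.0000]
J4: z=[-0.9792, 0.1903, -0.0698] o=[0.7316, -0.0302, -0.3828] → [0.0509, 0.3914, 0.3538, -0.9792, 0.1903, -0.0698]
q̇ = J⁺·V = [-0.6380, -0.8550, 0.1740, 0.2840]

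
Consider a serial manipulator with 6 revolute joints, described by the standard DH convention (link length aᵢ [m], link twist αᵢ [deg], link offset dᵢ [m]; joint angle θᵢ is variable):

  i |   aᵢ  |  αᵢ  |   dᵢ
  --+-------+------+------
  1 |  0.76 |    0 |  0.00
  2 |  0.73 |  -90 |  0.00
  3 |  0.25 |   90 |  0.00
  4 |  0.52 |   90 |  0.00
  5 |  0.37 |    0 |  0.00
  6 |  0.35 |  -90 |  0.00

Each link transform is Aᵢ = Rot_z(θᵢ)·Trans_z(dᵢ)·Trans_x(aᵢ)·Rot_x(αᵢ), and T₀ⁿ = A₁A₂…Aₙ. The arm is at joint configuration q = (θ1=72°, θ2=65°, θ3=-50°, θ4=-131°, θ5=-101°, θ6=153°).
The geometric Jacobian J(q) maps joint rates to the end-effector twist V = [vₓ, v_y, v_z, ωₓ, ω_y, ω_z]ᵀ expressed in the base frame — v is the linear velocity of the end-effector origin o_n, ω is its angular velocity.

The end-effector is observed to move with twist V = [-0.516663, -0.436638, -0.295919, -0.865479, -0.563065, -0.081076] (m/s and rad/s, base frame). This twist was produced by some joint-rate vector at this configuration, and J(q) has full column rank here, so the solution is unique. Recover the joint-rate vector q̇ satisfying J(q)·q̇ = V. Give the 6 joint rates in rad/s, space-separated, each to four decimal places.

o_n = [0.0818, 1.5517, -0.1988]
J₁: ẑ×o_n = [-1.5517, 0.0818, 0.0000], ω = ẑ
J2: z=[0.0000, 0.0000, 1.0000] o=[0.2349, 0.7228, 0.0000] → [-0.8289, -0.1531, 0.0000, 0.0000, 0.0000, 1.0000]
J3: z=[-0.6820, -0.7314, 0.0000] o=[-0.2990, 1.2207, 0.0000] → [0.1454, -0.1356, 0.0527, -0.6820, -0.7314, 0.0000]
J4: z=[0.5602, -0.5224, 0.6428] o=[-0.4166, 1.3303, 0.1915] → [0.0616, 0.5390, 0.3844, 0.5602, -0.5224, 0.6428]
J5: z=[-0.0926, -0.8107, -0.5781] o=[0.0115, 1.4677, -0.0698] → [0.1531, -0.0526, 0.0492, -0.0926, -0.8107, -0.5781]
J6: z=[-0.0926, -0.8107, -0.5781] o=[-0.2501, 1.6388, -0.2678] → [-0.1063, -0.1855, 0.2771, -0.0926, -0.8107, -0.5781]
q̇ = J⁺·V = [0.3200, 0.3290, 0.6550, -0.6600, 0.9800, -0.4510]

0.3200 0.3290 0.6550 -0.6600 0.9800 -0.4510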